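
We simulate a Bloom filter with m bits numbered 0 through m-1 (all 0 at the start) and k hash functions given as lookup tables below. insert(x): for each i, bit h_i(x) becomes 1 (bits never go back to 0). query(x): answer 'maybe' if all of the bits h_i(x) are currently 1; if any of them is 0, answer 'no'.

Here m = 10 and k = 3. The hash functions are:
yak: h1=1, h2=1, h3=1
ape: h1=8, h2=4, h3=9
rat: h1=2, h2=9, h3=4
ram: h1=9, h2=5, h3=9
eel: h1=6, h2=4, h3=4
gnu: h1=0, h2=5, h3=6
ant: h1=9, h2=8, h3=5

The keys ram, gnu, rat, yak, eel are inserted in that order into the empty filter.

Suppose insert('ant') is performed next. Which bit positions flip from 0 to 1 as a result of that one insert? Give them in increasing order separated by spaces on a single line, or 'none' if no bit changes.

Answer: 8

Derivation:
Start: bits=0000000000
After insert 'ram': sets bits 5 9 -> bits=0000010001
After insert 'gnu': sets bits 0 5 6 -> bits=1000011001
After insert 'rat': sets bits 2 4 9 -> bits=1010111001
After insert 'yak': sets bits 1 -> bits=1110111001
After insert 'eel': sets bits 4 6 -> bits=1110111001
insert 'ant' would touch bits 5 8 9; currently bit5=1, bit8=0, bit9=1
Bits that are 0 among those (would change 0->1): 8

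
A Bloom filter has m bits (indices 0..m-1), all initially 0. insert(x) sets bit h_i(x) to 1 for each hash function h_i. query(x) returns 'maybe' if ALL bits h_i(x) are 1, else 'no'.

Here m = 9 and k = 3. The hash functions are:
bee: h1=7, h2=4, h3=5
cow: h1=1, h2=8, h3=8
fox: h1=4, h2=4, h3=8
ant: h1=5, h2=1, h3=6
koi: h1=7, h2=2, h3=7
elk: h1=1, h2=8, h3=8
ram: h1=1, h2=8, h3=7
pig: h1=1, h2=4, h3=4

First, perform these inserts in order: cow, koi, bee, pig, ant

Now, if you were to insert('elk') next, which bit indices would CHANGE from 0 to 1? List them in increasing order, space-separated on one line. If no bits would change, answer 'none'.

Start: bits=000000000
After insert 'cow': sets bits 1 8 -> bits=010000001
After insert 'koi': sets bits 2 7 -> bits=011000011
After insert 'bee': sets bits 4 5 7 -> bits=011011011
After insert 'pig': sets bits 1 4 -> bits=011011011
After insert 'ant': sets bits 1 5 6 -> bits=011011111
insert 'elk' would touch bits 1 8; currently bit1=1, bit8=1
Bits that are 0 among those (would change 0->1): none

Answer: none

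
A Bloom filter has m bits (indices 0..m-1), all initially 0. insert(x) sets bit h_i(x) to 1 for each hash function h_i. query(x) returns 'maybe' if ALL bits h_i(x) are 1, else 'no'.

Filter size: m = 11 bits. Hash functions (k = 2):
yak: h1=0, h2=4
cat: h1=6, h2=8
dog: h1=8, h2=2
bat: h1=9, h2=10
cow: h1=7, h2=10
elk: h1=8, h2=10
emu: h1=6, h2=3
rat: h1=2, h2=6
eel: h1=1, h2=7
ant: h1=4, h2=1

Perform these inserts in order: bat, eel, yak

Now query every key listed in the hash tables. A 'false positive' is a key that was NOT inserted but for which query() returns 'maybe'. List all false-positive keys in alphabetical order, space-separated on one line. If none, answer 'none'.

Answer: ant cow

Derivation:
Start: bits=00000000000
After insert 'bat': sets bits 9 10 -> bits=00000000011
After insert 'eel': sets bits 1 7 -> bits=01000001011
After insert 'yak': sets bits 0 4 -> bits=11001001011
Not inserted: ant cat cow dog elk emu rat — query each against bits=11001001011:
query ant: checks bit1=1, bit4=1 (all 1) -> maybe => FALSE POSITIVE
query cat: checks bit6=0, bit8=0 (has a 0) -> no => not a false positive
query cow: checks bit7=1, bit10=1 (all 1) -> maybe => FALSE POSITIVE
query dog: checks bit2=0, bit8=0 (has a 0) -> no => not a false positive
query elk: checks bit8=0, bit10=1 (has a 0) -> no => not a false positive
query emu: checks bit3=0, bit6=0 (has a 0) -> no => not a false positive
query rat: checks bit2=0, bit6=0 (has a 0) -> no => not a false positive
False positives (alphabetical): ant cow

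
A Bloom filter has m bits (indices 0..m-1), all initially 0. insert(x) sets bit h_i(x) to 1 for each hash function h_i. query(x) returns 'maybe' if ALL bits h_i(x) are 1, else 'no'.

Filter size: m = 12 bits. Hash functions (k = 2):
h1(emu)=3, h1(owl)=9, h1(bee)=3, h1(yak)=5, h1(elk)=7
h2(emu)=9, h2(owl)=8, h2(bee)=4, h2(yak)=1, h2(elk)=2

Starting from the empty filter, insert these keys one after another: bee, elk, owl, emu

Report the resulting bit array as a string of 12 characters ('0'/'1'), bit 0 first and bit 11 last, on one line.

Answer: 001110011100

Derivation:
Start: bits=000000000000
After insert 'bee': sets bits 3 4 -> bits=000110000000
After insert 'elk': sets bits 2 7 -> bits=001110010000
After insert 'owl': sets bits 8 9 -> bits=001110011100
After insert 'emu': sets bits 3 9 -> bits=001110011100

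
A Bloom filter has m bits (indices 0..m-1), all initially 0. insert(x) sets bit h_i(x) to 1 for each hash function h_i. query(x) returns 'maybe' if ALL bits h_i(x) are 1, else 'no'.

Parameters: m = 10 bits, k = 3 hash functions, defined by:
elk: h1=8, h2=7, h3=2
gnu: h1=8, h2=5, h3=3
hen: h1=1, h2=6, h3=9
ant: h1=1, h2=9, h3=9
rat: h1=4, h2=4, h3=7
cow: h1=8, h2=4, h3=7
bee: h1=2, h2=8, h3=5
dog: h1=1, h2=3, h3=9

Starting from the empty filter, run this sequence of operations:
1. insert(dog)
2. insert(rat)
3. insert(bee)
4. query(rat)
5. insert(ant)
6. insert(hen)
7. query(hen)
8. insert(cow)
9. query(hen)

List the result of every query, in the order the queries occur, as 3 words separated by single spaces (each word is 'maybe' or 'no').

Answer: maybe maybe maybe

Derivation:
Start: bits=0000000000
Op 1: insert dog -> sets bits 1 3 9 -> bits=0101000001
Op 2: insert rat -> sets bits 4 7 -> bits=0101100101
Op 3: insert bee -> sets bits 2 5 8 -> bits=0111110111
Op 4: query rat -> checks bit4=1, bit7=1 (all 1) -> maybe
Op 5: insert ant -> sets bits 1 9 -> bits=0111110111
Op 6: insert hen -> sets bits 1 6 9 -> bits=0111111111
Op 7: query hen -> checks bit1=1, bit6=1, bit9=1 (all 1) -> maybe
Op 8: insert cow -> sets bits 4 7 8 -> bits=0111111111
Op 9: query hen -> checks bit1=1, bit6=1, bit9=1 (all 1) -> maybe
Query results in order: maybe maybe maybe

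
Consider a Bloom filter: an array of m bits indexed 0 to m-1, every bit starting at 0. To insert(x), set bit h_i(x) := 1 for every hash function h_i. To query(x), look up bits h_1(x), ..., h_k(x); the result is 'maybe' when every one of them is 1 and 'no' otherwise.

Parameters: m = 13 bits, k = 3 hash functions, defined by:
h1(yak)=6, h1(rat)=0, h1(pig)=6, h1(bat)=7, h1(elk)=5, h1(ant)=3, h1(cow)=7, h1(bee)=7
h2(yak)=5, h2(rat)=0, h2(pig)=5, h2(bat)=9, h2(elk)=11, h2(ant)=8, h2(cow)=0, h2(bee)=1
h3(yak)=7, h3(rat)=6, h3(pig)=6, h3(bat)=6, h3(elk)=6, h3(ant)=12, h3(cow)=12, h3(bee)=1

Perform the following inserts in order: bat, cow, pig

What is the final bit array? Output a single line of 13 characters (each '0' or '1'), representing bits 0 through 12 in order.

Start: bits=0000000000000
After insert 'bat': sets bits 6 7 9 -> bits=0000001101000
After insert 'cow': sets bits 0 7 12 -> bits=1000001101001
After insert 'pig': sets bits 5 6 -> bits=1000011101001

Answer: 1000011101001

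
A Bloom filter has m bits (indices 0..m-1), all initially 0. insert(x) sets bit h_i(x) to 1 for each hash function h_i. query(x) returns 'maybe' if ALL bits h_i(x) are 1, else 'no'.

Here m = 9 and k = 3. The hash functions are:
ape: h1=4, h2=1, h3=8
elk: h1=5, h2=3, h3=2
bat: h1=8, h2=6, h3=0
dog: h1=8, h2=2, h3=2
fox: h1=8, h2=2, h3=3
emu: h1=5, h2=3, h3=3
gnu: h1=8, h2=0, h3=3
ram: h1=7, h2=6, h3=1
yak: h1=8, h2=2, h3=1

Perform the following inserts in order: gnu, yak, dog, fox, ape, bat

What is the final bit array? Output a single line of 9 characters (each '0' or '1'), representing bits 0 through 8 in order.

Answer: 111110101

Derivation:
Start: bits=000000000
After insert 'gnu': sets bits 0 3 8 -> bits=100100001
After insert 'yak': sets bits 1 2 8 -> bits=111100001
After insert 'dog': sets bits 2 8 -> bits=111100001
After insert 'fox': sets bits 2 3 8 -> bits=111100001
After insert 'ape': sets bits 1 4 8 -> bits=111110001
After insert 'bat': sets bits 0 6 8 -> bits=111110101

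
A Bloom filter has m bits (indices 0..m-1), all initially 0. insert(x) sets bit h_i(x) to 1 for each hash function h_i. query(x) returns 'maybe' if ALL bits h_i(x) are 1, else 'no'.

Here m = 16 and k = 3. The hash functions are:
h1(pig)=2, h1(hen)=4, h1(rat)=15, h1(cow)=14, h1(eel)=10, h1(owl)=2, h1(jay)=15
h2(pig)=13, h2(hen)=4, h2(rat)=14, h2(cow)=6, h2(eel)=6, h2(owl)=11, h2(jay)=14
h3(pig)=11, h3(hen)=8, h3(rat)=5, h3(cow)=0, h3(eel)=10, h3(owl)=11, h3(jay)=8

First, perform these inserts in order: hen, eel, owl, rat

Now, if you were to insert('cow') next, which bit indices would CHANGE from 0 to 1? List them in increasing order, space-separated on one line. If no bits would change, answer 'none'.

Answer: 0

Derivation:
Start: bits=0000000000000000
After insert 'hen': sets bits 4 8 -> bits=0000100010000000
After insert 'eel': sets bits 6 10 -> bits=0000101010100000
After insert 'owl': sets bits 2 11 -> bits=0010101010110000
After insert 'rat': sets bits 5 14 15 -> bits=0010111010110011
insert 'cow' would touch bits 0 6 14; currently bit0=0, bit6=1, bit14=1
Bits that are 0 among those (would change 0->1): 0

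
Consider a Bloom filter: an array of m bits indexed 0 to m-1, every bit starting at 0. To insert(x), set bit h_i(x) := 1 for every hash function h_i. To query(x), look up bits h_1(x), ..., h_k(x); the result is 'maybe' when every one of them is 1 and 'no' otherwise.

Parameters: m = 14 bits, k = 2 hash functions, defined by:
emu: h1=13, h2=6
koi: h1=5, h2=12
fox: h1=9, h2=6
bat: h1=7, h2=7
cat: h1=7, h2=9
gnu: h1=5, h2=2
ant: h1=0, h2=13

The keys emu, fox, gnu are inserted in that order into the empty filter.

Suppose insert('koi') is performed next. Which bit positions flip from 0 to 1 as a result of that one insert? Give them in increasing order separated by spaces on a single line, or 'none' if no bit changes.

Start: bits=00000000000000
After insert 'emu': sets bits 6 13 -> bits=00000010000001
After insert 'fox': sets bits 6 9 -> bits=00000010010001
After insert 'gnu': sets bits 2 5 -> bits=00100110010001
insert 'koi' would touch bits 5 12; currently bit5=1, bit12=0
Bits that are 0 among those (would change 0->1): 12

Answer: 12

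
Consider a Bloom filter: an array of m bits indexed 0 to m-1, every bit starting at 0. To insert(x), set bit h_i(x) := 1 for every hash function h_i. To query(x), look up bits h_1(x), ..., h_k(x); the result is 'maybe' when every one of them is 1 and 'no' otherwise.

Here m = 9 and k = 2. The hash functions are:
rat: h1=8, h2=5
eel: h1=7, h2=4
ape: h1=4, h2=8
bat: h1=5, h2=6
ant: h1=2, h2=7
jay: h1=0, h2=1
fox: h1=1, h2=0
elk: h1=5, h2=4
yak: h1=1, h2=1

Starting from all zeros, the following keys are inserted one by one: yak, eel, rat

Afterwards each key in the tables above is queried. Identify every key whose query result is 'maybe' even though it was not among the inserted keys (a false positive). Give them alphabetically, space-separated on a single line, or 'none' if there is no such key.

Start: bits=000000000
After insert 'yak': sets bits 1 -> bits=010000000
After insert 'eel': sets bits 4 7 -> bits=010010010
After insert 'rat': sets bits 5 8 -> bits=010011011
Not inserted: ant ape bat elk fox jay — query each against bits=010011011:
query ant: checks bit2=0, bit7=1 (has a 0) -> no => not a false positive
query ape: checks bit4=1, bit8=1 (all 1) -> maybe => FALSE POSITIVE
query bat: checks bit5=1, bit6=0 (has a 0) -> no => not a false positive
query elk: checks bit4=1, bit5=1 (all 1) -> maybe => FALSE POSITIVE
query fox: checks bit0=0, bit1=1 (has a 0) -> no => not a false positive
query jay: checks bit0=0, bit1=1 (has a 0) -> no => not a false positive
False positives (alphabetical): ape elk

Answer: ape elk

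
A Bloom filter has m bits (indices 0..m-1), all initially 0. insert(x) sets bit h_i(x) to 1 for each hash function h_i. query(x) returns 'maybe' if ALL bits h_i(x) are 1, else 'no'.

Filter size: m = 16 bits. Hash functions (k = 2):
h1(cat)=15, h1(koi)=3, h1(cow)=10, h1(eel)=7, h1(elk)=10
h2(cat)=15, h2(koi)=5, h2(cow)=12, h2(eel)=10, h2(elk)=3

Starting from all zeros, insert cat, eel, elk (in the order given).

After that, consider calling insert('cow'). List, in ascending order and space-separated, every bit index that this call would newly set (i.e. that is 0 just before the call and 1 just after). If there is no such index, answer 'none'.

Answer: 12

Derivation:
Start: bits=0000000000000000
After insert 'cat': sets bits 15 -> bits=0000000000000001
After insert 'eel': sets bits 7 10 -> bits=0000000100100001
After insert 'elk': sets bits 3 10 -> bits=0001000100100001
insert 'cow' would touch bits 10 12; currently bit10=1, bit12=0
Bits that are 0 among those (would change 0->1): 12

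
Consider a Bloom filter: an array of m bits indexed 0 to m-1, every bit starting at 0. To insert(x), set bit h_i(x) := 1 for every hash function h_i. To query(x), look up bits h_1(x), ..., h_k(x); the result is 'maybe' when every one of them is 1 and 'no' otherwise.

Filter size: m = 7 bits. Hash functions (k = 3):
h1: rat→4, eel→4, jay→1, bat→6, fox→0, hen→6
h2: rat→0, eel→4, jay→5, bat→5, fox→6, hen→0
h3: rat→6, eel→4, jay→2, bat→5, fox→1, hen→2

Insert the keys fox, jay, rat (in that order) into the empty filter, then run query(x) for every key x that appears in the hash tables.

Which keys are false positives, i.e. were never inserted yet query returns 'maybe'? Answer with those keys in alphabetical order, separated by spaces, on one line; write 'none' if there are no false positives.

Start: bits=0000000
After insert 'fox': sets bits 0 1 6 -> bits=1100001
After insert 'jay': sets bits 1 2 5 -> bits=1110011
After insert 'rat': sets bits 0 4 6 -> bits=1110111
Not inserted: bat eel hen — query each against bits=1110111:
query bat: checks bit5=1, bit6=1 (all 1) -> maybe => FALSE POSITIVE
query eel: checks bit4=1 (all 1) -> maybe => FALSE POSITIVE
query hen: checks bit0=1, bit2=1, bit6=1 (all 1) -> maybe => FALSE POSITIVE
False positives (alphabetical): bat eel hen

Answer: bat eel hen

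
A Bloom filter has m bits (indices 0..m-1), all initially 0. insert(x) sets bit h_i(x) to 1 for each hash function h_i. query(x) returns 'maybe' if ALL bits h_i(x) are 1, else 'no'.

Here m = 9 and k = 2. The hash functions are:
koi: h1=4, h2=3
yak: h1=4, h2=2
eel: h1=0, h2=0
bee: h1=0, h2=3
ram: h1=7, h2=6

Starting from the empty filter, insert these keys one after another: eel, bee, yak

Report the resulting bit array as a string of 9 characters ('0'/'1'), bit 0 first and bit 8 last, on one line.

Answer: 101110000

Derivation:
Start: bits=000000000
After insert 'eel': sets bits 0 -> bits=100000000
After insert 'bee': sets bits 0 3 -> bits=100100000
After insert 'yak': sets bits 2 4 -> bits=101110000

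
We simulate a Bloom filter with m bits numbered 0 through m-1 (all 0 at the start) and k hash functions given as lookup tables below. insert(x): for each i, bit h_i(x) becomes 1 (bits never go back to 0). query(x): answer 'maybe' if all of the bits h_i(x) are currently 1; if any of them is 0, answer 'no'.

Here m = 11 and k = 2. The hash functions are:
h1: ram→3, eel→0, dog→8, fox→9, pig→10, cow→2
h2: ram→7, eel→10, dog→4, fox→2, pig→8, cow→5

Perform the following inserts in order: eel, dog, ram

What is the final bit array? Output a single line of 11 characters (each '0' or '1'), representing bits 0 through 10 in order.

Answer: 10011001101

Derivation:
Start: bits=00000000000
After insert 'eel': sets bits 0 10 -> bits=10000000001
After insert 'dog': sets bits 4 8 -> bits=10001000101
After insert 'ram': sets bits 3 7 -> bits=10011001101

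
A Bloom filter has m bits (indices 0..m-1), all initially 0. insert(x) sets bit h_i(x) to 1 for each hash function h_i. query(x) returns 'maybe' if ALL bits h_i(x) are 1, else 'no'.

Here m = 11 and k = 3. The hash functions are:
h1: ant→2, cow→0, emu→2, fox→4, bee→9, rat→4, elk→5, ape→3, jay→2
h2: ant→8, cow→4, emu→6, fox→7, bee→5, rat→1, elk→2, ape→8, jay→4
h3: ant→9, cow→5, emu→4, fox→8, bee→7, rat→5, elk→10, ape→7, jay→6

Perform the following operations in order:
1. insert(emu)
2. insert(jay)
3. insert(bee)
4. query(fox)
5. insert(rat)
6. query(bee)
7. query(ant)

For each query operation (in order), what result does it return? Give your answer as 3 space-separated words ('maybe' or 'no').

Start: bits=00000000000
Op 1: insert emu -> sets bits 2 4 6 -> bits=00101010000
Op 2: insert jay -> sets bits 2 4 6 -> bits=00101010000
Op 3: insert bee -> sets bits 5 7 9 -> bits=00101111010
Op 4: query fox -> checks bit4=1, bit7=1, bit8=0 (has a 0) -> no
Op 5: insert rat -> sets bits 1 4 5 -> bits=01101111010
Op 6: query bee -> checks bit5=1, bit7=1, bit9=1 (all 1) -> maybe
Op 7: query ant -> checks bit2=1, bit8=0, bit9=1 (has a 0) -> no
Query results in order: no maybe no

Answer: no maybe no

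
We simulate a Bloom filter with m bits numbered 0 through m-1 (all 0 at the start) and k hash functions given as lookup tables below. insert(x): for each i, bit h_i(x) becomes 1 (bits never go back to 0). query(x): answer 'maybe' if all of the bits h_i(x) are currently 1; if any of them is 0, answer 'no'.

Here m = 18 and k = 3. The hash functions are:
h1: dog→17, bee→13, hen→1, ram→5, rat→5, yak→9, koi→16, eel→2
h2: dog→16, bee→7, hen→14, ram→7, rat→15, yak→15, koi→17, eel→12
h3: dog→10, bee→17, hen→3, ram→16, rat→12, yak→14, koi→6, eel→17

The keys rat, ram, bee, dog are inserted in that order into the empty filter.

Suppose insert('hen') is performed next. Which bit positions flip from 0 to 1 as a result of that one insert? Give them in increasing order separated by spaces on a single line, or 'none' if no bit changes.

Start: bits=000000000000000000
After insert 'rat': sets bits 5 12 15 -> bits=000001000000100100
After insert 'ram': sets bits 5 7 16 -> bits=000001010000100110
After insert 'bee': sets bits 7 13 17 -> bits=000001010000110111
After insert 'dog': sets bits 10 16 17 -> bits=000001010010110111
insert 'hen' would touch bits 1 3 14; currently bit1=0, bit3=0, bit14=0
Bits that are 0 among those (would change 0->1): 1 3 14

Answer: 1 3 14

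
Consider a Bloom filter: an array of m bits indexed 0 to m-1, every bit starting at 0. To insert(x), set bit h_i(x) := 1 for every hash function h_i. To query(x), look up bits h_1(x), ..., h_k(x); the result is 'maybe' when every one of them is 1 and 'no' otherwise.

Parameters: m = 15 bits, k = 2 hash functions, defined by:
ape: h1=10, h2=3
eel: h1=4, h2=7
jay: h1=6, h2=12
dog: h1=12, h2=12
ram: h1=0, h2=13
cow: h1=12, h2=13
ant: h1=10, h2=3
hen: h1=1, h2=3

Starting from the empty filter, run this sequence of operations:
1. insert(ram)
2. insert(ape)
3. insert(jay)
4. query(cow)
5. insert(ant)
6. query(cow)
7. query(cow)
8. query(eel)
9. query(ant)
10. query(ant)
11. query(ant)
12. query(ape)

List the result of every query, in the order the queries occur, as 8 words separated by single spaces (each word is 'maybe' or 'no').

Answer: maybe maybe maybe no maybe maybe maybe maybe

Derivation:
Start: bits=000000000000000
Op 1: insert ram -> sets bits 0 13 -> bits=100000000000010
Op 2: insert ape -> sets bits 3 10 -> bits=100100000010010
Op 3: insert jay -> sets bits 6 12 -> bits=100100100010110
Op 4: query cow -> checks bit12=1, bit13=1 (all 1) -> maybe
Op 5: insert ant -> sets bits 3 10 -> bits=100100100010110
Op 6: query cow -> checks bit12=1, bit13=1 (all 1) -> maybe
Op 7: query cow -> checks bit12=1, bit13=1 (all 1) -> maybe
Op 8: query eel -> checks bit4=0, bit7=0 (has a 0) -> no
Op 9: query ant -> checks bit3=1, bit10=1 (all 1) -> maybe
Op 10: query ant -> checks bit3=1, bit10=1 (all 1) -> maybe
Op 11: query ant -> checks bit3=1, bit10=1 (all 1) -> maybe
Op 12: query ape -> checks bit3=1, bit10=1 (all 1) -> maybe
Query results in order: maybe maybe maybe no maybe maybe maybe maybe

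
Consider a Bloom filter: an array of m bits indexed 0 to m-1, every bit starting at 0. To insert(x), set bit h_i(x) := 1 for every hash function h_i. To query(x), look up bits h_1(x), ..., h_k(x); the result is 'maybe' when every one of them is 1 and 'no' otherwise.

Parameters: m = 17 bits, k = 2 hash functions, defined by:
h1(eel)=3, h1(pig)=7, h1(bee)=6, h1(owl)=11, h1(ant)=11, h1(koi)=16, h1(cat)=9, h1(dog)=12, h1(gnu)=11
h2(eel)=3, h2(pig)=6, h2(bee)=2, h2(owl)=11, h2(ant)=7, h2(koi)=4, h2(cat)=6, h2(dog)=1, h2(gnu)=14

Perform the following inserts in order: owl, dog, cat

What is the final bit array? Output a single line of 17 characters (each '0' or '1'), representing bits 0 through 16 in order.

Answer: 01000010010110000

Derivation:
Start: bits=00000000000000000
After insert 'owl': sets bits 11 -> bits=00000000000100000
After insert 'dog': sets bits 1 12 -> bits=01000000000110000
After insert 'cat': sets bits 6 9 -> bits=01000010010110000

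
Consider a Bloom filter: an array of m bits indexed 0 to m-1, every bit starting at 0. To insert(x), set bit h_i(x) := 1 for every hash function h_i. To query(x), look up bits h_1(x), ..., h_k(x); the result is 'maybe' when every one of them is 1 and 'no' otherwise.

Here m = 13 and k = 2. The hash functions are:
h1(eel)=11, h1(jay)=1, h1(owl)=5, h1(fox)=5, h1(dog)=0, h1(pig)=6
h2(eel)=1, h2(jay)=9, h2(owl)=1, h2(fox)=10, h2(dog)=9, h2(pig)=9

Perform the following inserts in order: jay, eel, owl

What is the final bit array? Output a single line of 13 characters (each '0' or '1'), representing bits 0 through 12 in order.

Start: bits=0000000000000
After insert 'jay': sets bits 1 9 -> bits=0100000001000
After insert 'eel': sets bits 1 11 -> bits=0100000001010
After insert 'owl': sets bits 1 5 -> bits=0100010001010

Answer: 0100010001010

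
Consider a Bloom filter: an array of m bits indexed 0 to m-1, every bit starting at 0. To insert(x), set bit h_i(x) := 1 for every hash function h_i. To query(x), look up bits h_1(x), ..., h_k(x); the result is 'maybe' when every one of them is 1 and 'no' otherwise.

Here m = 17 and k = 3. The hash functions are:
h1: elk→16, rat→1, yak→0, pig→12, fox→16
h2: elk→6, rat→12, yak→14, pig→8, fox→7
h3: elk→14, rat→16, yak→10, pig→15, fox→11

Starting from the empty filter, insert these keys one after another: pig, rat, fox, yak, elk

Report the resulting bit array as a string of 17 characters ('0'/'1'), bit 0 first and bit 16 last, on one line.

Start: bits=00000000000000000
After insert 'pig': sets bits 8 12 15 -> bits=00000000100010010
After insert 'rat': sets bits 1 12 16 -> bits=01000000100010011
After insert 'fox': sets bits 7 11 16 -> bits=01000001100110011
After insert 'yak': sets bits 0 10 14 -> bits=11000001101110111
After insert 'elk': sets bits 6 14 16 -> bits=11000011101110111

Answer: 11000011101110111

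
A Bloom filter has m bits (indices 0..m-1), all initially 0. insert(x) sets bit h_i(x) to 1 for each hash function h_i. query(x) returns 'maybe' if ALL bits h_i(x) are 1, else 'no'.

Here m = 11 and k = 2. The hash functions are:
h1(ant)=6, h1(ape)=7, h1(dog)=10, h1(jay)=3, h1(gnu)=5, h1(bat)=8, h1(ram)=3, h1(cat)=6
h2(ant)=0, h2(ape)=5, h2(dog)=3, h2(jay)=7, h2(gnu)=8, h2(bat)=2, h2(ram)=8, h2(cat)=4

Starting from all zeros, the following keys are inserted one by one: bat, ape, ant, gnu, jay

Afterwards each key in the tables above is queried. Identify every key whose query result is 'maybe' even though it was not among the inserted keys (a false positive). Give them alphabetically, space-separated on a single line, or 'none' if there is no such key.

Answer: ram

Derivation:
Start: bits=00000000000
After insert 'bat': sets bits 2 8 -> bits=00100000100
After insert 'ape': sets bits 5 7 -> bits=00100101100
After insert 'ant': sets bits 0 6 -> bits=10100111100
After insert 'gnu': sets bits 5 8 -> bits=10100111100
After insert 'jay': sets bits 3 7 -> bits=10110111100
Not inserted: cat dog ram — query each against bits=10110111100:
query cat: checks bit4=0, bit6=1 (has a 0) -> no => not a false positive
query dog: checks bit3=1, bit10=0 (has a 0) -> no => not a false positive
query ram: checks bit3=1, bit8=1 (all 1) -> maybe => FALSE POSITIVE
False positives (alphabetical): ram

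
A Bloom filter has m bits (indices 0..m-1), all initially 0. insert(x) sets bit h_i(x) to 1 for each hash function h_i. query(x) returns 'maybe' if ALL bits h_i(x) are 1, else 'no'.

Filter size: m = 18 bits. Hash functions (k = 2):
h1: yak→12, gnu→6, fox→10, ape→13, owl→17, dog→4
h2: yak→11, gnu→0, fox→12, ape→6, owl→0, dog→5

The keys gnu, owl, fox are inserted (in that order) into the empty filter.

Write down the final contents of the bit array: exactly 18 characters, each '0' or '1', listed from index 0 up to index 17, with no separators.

Start: bits=000000000000000000
After insert 'gnu': sets bits 0 6 -> bits=100000100000000000
After insert 'owl': sets bits 0 17 -> bits=100000100000000001
After insert 'fox': sets bits 10 12 -> bits=100000100010100001

Answer: 100000100010100001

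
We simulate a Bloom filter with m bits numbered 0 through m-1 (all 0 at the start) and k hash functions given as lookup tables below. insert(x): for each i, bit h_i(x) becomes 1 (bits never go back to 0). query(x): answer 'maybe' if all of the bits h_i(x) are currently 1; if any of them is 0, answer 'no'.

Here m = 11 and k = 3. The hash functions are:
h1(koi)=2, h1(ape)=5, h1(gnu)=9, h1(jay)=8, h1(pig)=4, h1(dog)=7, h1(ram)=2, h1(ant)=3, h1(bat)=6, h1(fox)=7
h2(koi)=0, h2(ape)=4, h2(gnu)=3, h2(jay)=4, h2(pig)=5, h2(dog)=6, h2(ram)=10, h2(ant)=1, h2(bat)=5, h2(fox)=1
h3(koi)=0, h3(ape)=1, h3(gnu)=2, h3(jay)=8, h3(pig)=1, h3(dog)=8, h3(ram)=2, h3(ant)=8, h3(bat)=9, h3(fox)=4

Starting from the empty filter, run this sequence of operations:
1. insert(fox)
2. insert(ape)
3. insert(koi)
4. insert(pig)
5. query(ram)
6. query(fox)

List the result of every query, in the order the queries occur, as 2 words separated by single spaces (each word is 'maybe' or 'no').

Answer: no maybe

Derivation:
Start: bits=00000000000
Op 1: insert fox -> sets bits 1 4 7 -> bits=01001001000
Op 2: insert ape -> sets bits 1 4 5 -> bits=01001101000
Op 3: insert koi -> sets bits 0 2 -> bits=11101101000
Op 4: insert pig -> sets bits 1 4 5 -> bits=11101101000
Op 5: query ram -> checks bit2=1, bit10=0 (has a 0) -> no
Op 6: query fox -> checks bit1=1, bit4=1, bit7=1 (all 1) -> maybe
Query results in order: no maybe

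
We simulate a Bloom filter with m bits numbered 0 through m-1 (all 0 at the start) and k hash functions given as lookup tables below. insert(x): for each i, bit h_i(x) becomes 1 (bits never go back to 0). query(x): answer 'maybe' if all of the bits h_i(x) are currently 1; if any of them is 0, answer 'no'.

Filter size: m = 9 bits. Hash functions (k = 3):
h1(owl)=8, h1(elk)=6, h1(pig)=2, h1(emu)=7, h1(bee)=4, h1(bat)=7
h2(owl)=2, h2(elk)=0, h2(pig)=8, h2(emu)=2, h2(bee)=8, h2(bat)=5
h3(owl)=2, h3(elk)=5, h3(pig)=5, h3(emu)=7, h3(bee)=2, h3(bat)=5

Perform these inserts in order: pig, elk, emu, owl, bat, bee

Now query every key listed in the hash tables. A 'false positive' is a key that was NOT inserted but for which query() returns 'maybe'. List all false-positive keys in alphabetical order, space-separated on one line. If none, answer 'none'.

Answer: none

Derivation:
Start: bits=000000000
After insert 'pig': sets bits 2 5 8 -> bits=001001001
After insert 'elk': sets bits 0 5 6 -> bits=101001101
After insert 'emu': sets bits 2 7 -> bits=101001111
After insert 'owl': sets bits 2 8 -> bits=101001111
After insert 'bat': sets bits 5 7 -> bits=101001111
After insert 'bee': sets bits 2 4 8 -> bits=101011111
Not inserted: (none) — query each against bits=101011111:
False positives (alphabetical): none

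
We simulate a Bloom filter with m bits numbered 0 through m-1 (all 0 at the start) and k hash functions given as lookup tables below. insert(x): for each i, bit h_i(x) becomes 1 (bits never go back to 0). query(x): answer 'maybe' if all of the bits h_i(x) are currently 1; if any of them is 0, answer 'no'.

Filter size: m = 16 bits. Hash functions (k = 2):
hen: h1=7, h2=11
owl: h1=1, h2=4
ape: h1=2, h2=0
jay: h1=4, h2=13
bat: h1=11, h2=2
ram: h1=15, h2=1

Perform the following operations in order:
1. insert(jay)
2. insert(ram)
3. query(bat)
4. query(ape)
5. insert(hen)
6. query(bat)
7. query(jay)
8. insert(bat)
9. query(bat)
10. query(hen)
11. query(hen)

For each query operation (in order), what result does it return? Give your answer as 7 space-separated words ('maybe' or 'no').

Start: bits=0000000000000000
Op 1: insert jay -> sets bits 4 13 -> bits=0000100000000100
Op 2: insert ram -> sets bits 1 15 -> bits=0100100000000101
Op 3: query bat -> checks bit2=0, bit11=0 (has a 0) -> no
Op 4: query ape -> checks bit0=0, bit2=0 (has a 0) -> no
Op 5: insert hen -> sets bits 7 11 -> bits=0100100100010101
Op 6: query bat -> checks bit2=0, bit11=1 (has a 0) -> no
Op 7: query jay -> checks bit4=1, bit13=1 (all 1) -> maybe
Op 8: insert bat -> sets bits 2 11 -> bits=0110100100010101
Op 9: query bat -> checks bit2=1, bit11=1 (all 1) -> maybe
Op 10: query hen -> checks bit7=1, bit11=1 (all 1) -> maybe
Op 11: query hen -> checks bit7=1, bit11=1 (all 1) -> maybe
Query results in order: no no no maybe maybe maybe maybe

Answer: no no no maybe maybe maybe maybe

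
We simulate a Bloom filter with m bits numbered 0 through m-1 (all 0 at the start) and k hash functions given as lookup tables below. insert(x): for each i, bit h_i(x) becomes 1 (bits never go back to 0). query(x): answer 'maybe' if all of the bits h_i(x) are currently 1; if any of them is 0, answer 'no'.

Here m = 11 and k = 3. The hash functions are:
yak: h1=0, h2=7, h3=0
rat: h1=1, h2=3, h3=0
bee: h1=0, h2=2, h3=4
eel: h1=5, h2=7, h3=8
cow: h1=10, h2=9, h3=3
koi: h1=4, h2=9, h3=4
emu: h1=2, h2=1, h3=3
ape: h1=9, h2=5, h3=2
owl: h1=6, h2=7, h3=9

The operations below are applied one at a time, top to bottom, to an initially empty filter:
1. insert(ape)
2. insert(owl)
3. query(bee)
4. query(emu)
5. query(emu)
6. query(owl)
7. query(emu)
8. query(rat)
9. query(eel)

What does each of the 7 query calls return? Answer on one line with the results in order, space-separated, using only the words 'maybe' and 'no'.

Answer: no no no maybe no no no

Derivation:
Start: bits=00000000000
Op 1: insert ape -> sets bits 2 5 9 -> bits=00100100010
Op 2: insert owl -> sets bits 6 7 9 -> bits=00100111010
Op 3: query bee -> checks bit0=0, bit2=1, bit4=0 (has a 0) -> no
Op 4: query emu -> checks bit1=0, bit2=1, bit3=0 (has a 0) -> no
Op 5: query emu -> checks bit1=0, bit2=1, bit3=0 (has a 0) -> no
Op 6: query owl -> checks bit6=1, bit7=1, bit9=1 (all 1) -> maybe
Op 7: query emu -> checks bit1=0, bit2=1, bit3=0 (has a 0) -> no
Op 8: query rat -> checks bit0=0, bit1=0, bit3=0 (has a 0) -> no
Op 9: query eel -> checks bit5=1, bit7=1, bit8=0 (has a 0) -> no
Query results in order: no no no maybe no no no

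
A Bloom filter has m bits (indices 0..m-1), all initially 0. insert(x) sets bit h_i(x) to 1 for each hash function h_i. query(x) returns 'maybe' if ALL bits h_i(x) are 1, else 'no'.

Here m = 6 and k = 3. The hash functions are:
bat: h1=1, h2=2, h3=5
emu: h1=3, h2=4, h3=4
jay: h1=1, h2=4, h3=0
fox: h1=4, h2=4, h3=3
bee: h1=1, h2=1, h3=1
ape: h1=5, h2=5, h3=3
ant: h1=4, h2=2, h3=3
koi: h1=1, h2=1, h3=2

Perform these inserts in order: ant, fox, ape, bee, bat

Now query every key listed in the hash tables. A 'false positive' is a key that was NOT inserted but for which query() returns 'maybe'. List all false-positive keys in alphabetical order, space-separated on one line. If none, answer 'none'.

Answer: emu koi

Derivation:
Start: bits=000000
After insert 'ant': sets bits 2 3 4 -> bits=001110
After insert 'fox': sets bits 3 4 -> bits=001110
After insert 'ape': sets bits 3 5 -> bits=001111
After insert 'bee': sets bits 1 -> bits=011111
After insert 'bat': sets bits 1 2 5 -> bits=011111
Not inserted: emu jay koi — query each against bits=011111:
query emu: checks bit3=1, bit4=1 (all 1) -> maybe => FALSE POSITIVE
query jay: checks bit0=0, bit1=1, bit4=1 (has a 0) -> no => not a false positive
query koi: checks bit1=1, bit2=1 (all 1) -> maybe => FALSE POSITIVE
False positives (alphabetical): emu koi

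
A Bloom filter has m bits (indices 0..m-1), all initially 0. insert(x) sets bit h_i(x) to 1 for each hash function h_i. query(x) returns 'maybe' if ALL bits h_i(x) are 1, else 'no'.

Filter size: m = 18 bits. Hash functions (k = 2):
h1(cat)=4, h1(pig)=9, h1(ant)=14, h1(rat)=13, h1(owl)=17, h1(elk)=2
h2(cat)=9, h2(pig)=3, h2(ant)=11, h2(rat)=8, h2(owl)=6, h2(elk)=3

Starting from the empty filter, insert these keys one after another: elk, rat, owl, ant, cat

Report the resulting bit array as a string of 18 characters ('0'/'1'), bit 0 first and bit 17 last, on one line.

Start: bits=000000000000000000
After insert 'elk': sets bits 2 3 -> bits=001100000000000000
After insert 'rat': sets bits 8 13 -> bits=001100001000010000
After insert 'owl': sets bits 6 17 -> bits=001100101000010001
After insert 'ant': sets bits 11 14 -> bits=001100101001011001
After insert 'cat': sets bits 4 9 -> bits=001110101101011001

Answer: 001110101101011001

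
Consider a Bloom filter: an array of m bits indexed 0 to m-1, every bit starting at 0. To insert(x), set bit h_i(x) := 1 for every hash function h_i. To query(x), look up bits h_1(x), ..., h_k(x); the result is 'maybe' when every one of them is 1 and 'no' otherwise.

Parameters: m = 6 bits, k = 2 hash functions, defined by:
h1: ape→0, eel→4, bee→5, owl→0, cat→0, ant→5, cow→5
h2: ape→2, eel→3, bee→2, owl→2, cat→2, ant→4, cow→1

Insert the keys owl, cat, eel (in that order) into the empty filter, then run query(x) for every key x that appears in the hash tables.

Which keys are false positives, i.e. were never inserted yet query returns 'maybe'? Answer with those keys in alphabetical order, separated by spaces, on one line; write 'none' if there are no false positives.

Answer: ape

Derivation:
Start: bits=000000
After insert 'owl': sets bits 0 2 -> bits=101000
After insert 'cat': sets bits 0 2 -> bits=101000
After insert 'eel': sets bits 3 4 -> bits=101110
Not inserted: ant ape bee cow — query each against bits=101110:
query ant: checks bit4=1, bit5=0 (has a 0) -> no => not a false positive
query ape: checks bit0=1, bit2=1 (all 1) -> maybe => FALSE POSITIVE
query bee: checks bit2=1, bit5=0 (has a 0) -> no => not a false positive
query cow: checks bit1=0, bit5=0 (has a 0) -> no => not a false positive
False positives (alphabetical): ape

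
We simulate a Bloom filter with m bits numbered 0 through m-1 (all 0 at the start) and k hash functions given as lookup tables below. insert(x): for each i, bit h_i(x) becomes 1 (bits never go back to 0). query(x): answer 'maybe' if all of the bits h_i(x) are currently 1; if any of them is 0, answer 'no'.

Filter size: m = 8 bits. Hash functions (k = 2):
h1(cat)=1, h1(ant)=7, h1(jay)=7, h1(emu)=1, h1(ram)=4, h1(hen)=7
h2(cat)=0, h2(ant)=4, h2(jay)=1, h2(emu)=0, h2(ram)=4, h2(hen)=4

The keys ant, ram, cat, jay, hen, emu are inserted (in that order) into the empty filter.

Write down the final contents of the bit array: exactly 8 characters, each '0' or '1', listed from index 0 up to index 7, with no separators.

Start: bits=00000000
After insert 'ant': sets bits 4 7 -> bits=00001001
After insert 'ram': sets bits 4 -> bits=00001001
After insert 'cat': sets bits 0 1 -> bits=11001001
After insert 'jay': sets bits 1 7 -> bits=11001001
After insert 'hen': sets bits 4 7 -> bits=11001001
After insert 'emu': sets bits 0 1 -> bits=11001001

Answer: 11001001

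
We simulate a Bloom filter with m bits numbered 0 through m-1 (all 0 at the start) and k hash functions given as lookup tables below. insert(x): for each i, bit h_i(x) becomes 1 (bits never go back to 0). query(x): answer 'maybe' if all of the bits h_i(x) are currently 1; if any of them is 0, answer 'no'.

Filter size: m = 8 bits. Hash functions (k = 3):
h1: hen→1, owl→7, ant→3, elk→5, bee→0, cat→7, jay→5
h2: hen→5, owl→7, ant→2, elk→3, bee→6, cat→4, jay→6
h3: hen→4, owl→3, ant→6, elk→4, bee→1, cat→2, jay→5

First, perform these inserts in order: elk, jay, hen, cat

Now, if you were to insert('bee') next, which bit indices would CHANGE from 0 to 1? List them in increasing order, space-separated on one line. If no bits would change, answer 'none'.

Start: bits=00000000
After insert 'elk': sets bits 3 4 5 -> bits=00011100
After insert 'jay': sets bits 5 6 -> bits=00011110
After insert 'hen': sets bits 1 4 5 -> bits=01011110
After insert 'cat': sets bits 2 4 7 -> bits=01111111
insert 'bee' would touch bits 0 1 6; currently bit0=0, bit1=1, bit6=1
Bits that are 0 among those (would change 0->1): 0

Answer: 0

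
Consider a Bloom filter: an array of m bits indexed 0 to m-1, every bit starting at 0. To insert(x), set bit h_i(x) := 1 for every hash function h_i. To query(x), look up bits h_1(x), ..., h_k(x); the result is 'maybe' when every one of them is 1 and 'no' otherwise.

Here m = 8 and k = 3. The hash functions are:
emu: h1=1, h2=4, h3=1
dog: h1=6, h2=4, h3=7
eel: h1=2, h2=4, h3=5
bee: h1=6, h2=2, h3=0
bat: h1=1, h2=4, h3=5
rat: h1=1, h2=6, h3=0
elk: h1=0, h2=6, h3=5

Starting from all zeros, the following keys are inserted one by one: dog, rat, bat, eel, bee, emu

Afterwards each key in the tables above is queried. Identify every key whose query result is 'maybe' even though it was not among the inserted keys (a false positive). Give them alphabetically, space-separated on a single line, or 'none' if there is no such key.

Answer: elk

Derivation:
Start: bits=00000000
After insert 'dog': sets bits 4 6 7 -> bits=00001011
After insert 'rat': sets bits 0 1 6 -> bits=11001011
After insert 'bat': sets bits 1 4 5 -> bits=11001111
After insert 'eel': sets bits 2 4 5 -> bits=11101111
After insert 'bee': sets bits 0 2 6 -> bits=11101111
After insert 'emu': sets bits 1 4 -> bits=11101111
Not inserted: elk — query each against bits=11101111:
query elk: checks bit0=1, bit5=1, bit6=1 (all 1) -> maybe => FALSE POSITIVE
False positives (alphabetical): elk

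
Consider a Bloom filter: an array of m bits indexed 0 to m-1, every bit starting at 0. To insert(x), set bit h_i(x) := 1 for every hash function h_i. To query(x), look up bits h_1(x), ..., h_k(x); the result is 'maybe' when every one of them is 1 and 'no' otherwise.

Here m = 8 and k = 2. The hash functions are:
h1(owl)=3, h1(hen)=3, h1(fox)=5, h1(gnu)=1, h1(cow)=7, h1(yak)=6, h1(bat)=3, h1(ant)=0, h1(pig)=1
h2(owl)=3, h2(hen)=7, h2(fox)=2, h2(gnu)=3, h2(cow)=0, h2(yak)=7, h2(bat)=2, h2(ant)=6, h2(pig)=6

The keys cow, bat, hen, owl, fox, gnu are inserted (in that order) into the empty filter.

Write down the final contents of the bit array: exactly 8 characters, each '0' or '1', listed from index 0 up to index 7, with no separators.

Answer: 11110101

Derivation:
Start: bits=00000000
After insert 'cow': sets bits 0 7 -> bits=10000001
After insert 'bat': sets bits 2 3 -> bits=10110001
After insert 'hen': sets bits 3 7 -> bits=10110001
After insert 'owl': sets bits 3 -> bits=10110001
After insert 'fox': sets bits 2 5 -> bits=10110101
After insert 'gnu': sets bits 1 3 -> bits=11110101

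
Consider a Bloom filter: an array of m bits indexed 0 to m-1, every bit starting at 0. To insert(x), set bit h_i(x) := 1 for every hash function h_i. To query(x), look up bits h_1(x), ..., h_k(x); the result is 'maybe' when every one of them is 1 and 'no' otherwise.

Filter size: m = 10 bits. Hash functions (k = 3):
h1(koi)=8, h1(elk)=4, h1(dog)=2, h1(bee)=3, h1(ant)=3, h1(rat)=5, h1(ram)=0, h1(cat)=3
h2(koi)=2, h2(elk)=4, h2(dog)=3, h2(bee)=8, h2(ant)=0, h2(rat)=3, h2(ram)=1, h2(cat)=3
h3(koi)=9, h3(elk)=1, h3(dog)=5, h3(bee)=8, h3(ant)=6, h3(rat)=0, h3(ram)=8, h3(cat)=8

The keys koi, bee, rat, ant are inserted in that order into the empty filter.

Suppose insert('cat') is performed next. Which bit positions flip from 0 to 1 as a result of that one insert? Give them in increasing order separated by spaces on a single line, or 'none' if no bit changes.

Answer: none

Derivation:
Start: bits=0000000000
After insert 'koi': sets bits 2 8 9 -> bits=0010000011
After insert 'bee': sets bits 3 8 -> bits=0011000011
After insert 'rat': sets bits 0 3 5 -> bits=1011010011
After insert 'ant': sets bits 0 3 6 -> bits=1011011011
insert 'cat' would touch bits 3 8; currently bit3=1, bit8=1
Bits that are 0 among those (would change 0->1): none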